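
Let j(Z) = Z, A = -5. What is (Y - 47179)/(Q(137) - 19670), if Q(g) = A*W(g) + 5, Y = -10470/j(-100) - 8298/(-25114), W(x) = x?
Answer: 5911078361/2555349500 ≈ 2.3132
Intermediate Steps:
Y = 13188669/125570 (Y = -10470/(-100) - 8298/(-25114) = -10470*(-1/100) - 8298*(-1/25114) = 1047/10 + 4149/12557 = 13188669/125570 ≈ 105.03)
Q(g) = 5 - 5*g (Q(g) = -5*g + 5 = 5 - 5*g)
(Y - 47179)/(Q(137) - 19670) = (13188669/125570 - 47179)/((5 - 5*137) - 19670) = -5911078361/(125570*((5 - 685) - 19670)) = -5911078361/(125570*(-680 - 19670)) = -5911078361/125570/(-20350) = -5911078361/125570*(-1/20350) = 5911078361/2555349500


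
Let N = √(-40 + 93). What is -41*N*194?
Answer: -7954*√53 ≈ -57906.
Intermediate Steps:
N = √53 ≈ 7.2801
-41*N*194 = -41*√53*194 = -7954*√53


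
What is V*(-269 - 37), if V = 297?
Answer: -90882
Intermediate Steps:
V*(-269 - 37) = 297*(-269 - 37) = 297*(-306) = -90882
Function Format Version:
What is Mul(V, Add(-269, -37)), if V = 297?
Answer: -90882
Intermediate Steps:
Mul(V, Add(-269, -37)) = Mul(297, Add(-269, -37)) = Mul(297, -306) = -90882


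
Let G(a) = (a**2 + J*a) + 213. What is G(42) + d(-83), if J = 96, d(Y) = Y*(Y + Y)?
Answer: 19787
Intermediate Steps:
d(Y) = 2*Y**2 (d(Y) = Y*(2*Y) = 2*Y**2)
G(a) = 213 + a**2 + 96*a (G(a) = (a**2 + 96*a) + 213 = 213 + a**2 + 96*a)
G(42) + d(-83) = (213 + 42**2 + 96*42) + 2*(-83)**2 = (213 + 1764 + 4032) + 2*6889 = 6009 + 13778 = 19787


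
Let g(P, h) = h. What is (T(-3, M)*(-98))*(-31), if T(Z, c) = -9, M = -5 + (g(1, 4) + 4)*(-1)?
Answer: -27342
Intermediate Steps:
M = -13 (M = -5 + (4 + 4)*(-1) = -5 + 8*(-1) = -5 - 8 = -13)
(T(-3, M)*(-98))*(-31) = -9*(-98)*(-31) = 882*(-31) = -27342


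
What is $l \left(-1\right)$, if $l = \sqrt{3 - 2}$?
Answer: $-1$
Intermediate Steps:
$l = 1$ ($l = \sqrt{1} = 1$)
$l \left(-1\right) = 1 \left(-1\right) = -1$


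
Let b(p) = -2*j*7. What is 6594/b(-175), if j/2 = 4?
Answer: -471/8 ≈ -58.875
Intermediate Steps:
j = 8 (j = 2*4 = 8)
b(p) = -112 (b(p) = -2*8*7 = -16*7 = -112)
6594/b(-175) = 6594/(-112) = 6594*(-1/112) = -471/8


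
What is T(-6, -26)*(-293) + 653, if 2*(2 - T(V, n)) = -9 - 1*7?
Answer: -2277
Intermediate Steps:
T(V, n) = 10 (T(V, n) = 2 - (-9 - 1*7)/2 = 2 - (-9 - 7)/2 = 2 - ½*(-16) = 2 + 8 = 10)
T(-6, -26)*(-293) + 653 = 10*(-293) + 653 = -2930 + 653 = -2277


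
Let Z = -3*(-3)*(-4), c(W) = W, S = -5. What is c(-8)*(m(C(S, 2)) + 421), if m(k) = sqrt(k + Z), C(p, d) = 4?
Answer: -3368 - 32*I*sqrt(2) ≈ -3368.0 - 45.255*I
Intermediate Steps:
Z = -36 (Z = 9*(-4) = -36)
m(k) = sqrt(-36 + k) (m(k) = sqrt(k - 36) = sqrt(-36 + k))
c(-8)*(m(C(S, 2)) + 421) = -8*(sqrt(-36 + 4) + 421) = -8*(sqrt(-32) + 421) = -8*(4*I*sqrt(2) + 421) = -8*(421 + 4*I*sqrt(2)) = -3368 - 32*I*sqrt(2)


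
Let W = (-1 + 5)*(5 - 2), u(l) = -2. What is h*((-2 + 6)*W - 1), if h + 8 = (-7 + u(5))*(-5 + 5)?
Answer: -376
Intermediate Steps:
W = 12 (W = 4*3 = 12)
h = -8 (h = -8 + (-7 - 2)*(-5 + 5) = -8 - 9*0 = -8 + 0 = -8)
h*((-2 + 6)*W - 1) = -8*((-2 + 6)*12 - 1) = -8*(4*12 - 1) = -8*(48 - 1) = -8*47 = -376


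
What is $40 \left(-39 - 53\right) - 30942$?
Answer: $-34622$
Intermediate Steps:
$40 \left(-39 - 53\right) - 30942 = 40 \left(-92\right) - 30942 = -3680 - 30942 = -34622$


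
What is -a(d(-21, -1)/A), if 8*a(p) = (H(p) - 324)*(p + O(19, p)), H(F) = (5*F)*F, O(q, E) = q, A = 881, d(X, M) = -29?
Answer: 2101048217445/2735191364 ≈ 768.15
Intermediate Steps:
H(F) = 5*F²
a(p) = (-324 + 5*p²)*(19 + p)/8 (a(p) = ((5*p² - 324)*(p + 19))/8 = ((-324 + 5*p²)*(19 + p))/8 = (-324 + 5*p²)*(19 + p)/8)
-a(d(-21, -1)/A) = -(-1539/2 - (-2349)/(2*881) + 5*(-29/881)³/8 + 95*(-29/881)²/8) = -(-1539/2 - (-2349)/(2*881) + 5*(-29*1/881)³/8 + 95*(-29*1/881)²/8) = -(-1539/2 - 81/2*(-29/881) + 5*(-29/881)³/8 + 95*(-29/881)²/8) = -(-1539/2 + 2349/1762 + (5/8)*(-24389/683797841) + (95/8)*(841/776161)) = -(-1539/2 + 2349/1762 - 121945/5470382728 + 79895/6209288) = -1*(-2101048217445/2735191364) = 2101048217445/2735191364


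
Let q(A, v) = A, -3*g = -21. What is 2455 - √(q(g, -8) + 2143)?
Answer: 2455 - 5*√86 ≈ 2408.6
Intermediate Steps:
g = 7 (g = -⅓*(-21) = 7)
2455 - √(q(g, -8) + 2143) = 2455 - √(7 + 2143) = 2455 - √2150 = 2455 - 5*√86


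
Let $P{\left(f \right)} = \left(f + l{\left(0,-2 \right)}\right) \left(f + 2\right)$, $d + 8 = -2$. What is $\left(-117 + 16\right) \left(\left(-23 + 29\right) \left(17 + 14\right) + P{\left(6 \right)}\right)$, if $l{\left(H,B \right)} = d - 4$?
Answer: $-12322$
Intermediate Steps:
$d = -10$ ($d = -8 - 2 = -10$)
$l{\left(H,B \right)} = -14$ ($l{\left(H,B \right)} = -10 - 4 = -14$)
$P{\left(f \right)} = \left(-14 + f\right) \left(2 + f\right)$ ($P{\left(f \right)} = \left(f - 14\right) \left(f + 2\right) = \left(-14 + f\right) \left(2 + f\right)$)
$\left(-117 + 16\right) \left(\left(-23 + 29\right) \left(17 + 14\right) + P{\left(6 \right)}\right) = \left(-117 + 16\right) \left(\left(-23 + 29\right) \left(17 + 14\right) - \left(100 - 36\right)\right) = - 101 \left(6 \cdot 31 - 64\right) = - 101 \left(186 - 64\right) = \left(-101\right) 122 = -12322$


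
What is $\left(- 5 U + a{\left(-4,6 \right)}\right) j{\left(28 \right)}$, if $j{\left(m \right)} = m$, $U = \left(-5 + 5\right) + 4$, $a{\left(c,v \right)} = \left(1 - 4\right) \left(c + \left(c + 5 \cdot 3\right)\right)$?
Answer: $-1148$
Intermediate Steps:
$a{\left(c,v \right)} = -45 - 6 c$ ($a{\left(c,v \right)} = - 3 \left(c + \left(c + 15\right)\right) = - 3 \left(c + \left(15 + c\right)\right) = - 3 \left(15 + 2 c\right) = -45 - 6 c$)
$U = 4$ ($U = 0 + 4 = 4$)
$\left(- 5 U + a{\left(-4,6 \right)}\right) j{\left(28 \right)} = \left(\left(-5\right) 4 - 21\right) 28 = \left(-20 + \left(-45 + 24\right)\right) 28 = \left(-20 - 21\right) 28 = \left(-41\right) 28 = -1148$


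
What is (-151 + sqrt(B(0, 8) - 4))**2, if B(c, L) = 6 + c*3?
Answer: (151 - sqrt(2))**2 ≈ 22376.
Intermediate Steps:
B(c, L) = 6 + 3*c
(-151 + sqrt(B(0, 8) - 4))**2 = (-151 + sqrt((6 + 3*0) - 4))**2 = (-151 + sqrt((6 + 0) - 4))**2 = (-151 + sqrt(6 - 4))**2 = (-151 + sqrt(2))**2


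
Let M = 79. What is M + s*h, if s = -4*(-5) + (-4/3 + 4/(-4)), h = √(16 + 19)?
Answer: 79 + 53*√35/3 ≈ 183.52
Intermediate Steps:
h = √35 ≈ 5.9161
s = 53/3 (s = 20 + (-4*⅓ + 4*(-¼)) = 20 + (-4/3 - 1) = 20 - 7/3 = 53/3 ≈ 17.667)
M + s*h = 79 + 53*√35/3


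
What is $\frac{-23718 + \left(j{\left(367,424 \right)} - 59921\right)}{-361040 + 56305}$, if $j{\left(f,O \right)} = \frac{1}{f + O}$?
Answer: $\frac{66158448}{241045385} \approx 0.27446$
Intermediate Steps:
$j{\left(f,O \right)} = \frac{1}{O + f}$
$\frac{-23718 + \left(j{\left(367,424 \right)} - 59921\right)}{-361040 + 56305} = \frac{-23718 + \left(\frac{1}{424 + 367} - 59921\right)}{-361040 + 56305} = \frac{-23718 - \left(59921 - \frac{1}{791}\right)}{-304735} = \left(-23718 + \left(\frac{1}{791} - 59921\right)\right) \left(- \frac{1}{304735}\right) = \left(-23718 - \frac{47397510}{791}\right) \left(- \frac{1}{304735}\right) = \left(- \frac{66158448}{791}\right) \left(- \frac{1}{304735}\right) = \frac{66158448}{241045385}$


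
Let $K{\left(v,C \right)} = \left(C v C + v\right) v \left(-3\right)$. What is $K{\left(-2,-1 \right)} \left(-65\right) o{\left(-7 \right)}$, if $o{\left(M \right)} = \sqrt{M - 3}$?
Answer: $1560 i \sqrt{10} \approx 4933.2 i$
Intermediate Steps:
$o{\left(M \right)} = \sqrt{-3 + M}$
$K{\left(v,C \right)} = - 3 v \left(v + v C^{2}\right)$ ($K{\left(v,C \right)} = \left(v C^{2} + v\right) v \left(-3\right) = \left(v + v C^{2}\right) v \left(-3\right) = v \left(v + v C^{2}\right) \left(-3\right) = - 3 v \left(v + v C^{2}\right)$)
$K{\left(-2,-1 \right)} \left(-65\right) o{\left(-7 \right)} = 3 \left(-2\right)^{2} \left(-1 - \left(-1\right)^{2}\right) \left(-65\right) \sqrt{-3 - 7} = 3 \cdot 4 \left(-1 - 1\right) \left(-65\right) \sqrt{-10} = 3 \cdot 4 \left(-1 - 1\right) \left(-65\right) i \sqrt{10} = 3 \cdot 4 \left(-2\right) \left(-65\right) i \sqrt{10} = \left(-24\right) \left(-65\right) i \sqrt{10} = 1560 i \sqrt{10}$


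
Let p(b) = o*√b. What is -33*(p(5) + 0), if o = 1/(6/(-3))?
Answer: 33*√5/2 ≈ 36.895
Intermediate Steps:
o = -½ (o = 1/(6*(-⅓)) = 1/(-2) = -½ ≈ -0.50000)
p(b) = -√b/2
-33*(p(5) + 0) = -33*(-√5/2 + 0) = -(-33)*√5/2 = 33*√5/2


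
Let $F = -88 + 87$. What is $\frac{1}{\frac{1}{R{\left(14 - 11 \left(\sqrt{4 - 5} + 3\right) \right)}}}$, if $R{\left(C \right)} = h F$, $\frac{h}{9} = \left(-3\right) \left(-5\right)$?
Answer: $-135$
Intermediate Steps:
$F = -1$
$h = 135$ ($h = 9 \left(\left(-3\right) \left(-5\right)\right) = 9 \cdot 15 = 135$)
$R{\left(C \right)} = -135$ ($R{\left(C \right)} = 135 \left(-1\right) = -135$)
$\frac{1}{\frac{1}{R{\left(14 - 11 \left(\sqrt{4 - 5} + 3\right) \right)}}} = \frac{1}{\frac{1}{-135}} = \frac{1}{- \frac{1}{135}} = -135$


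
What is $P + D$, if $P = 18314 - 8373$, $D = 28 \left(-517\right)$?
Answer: $-4535$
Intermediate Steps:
$D = -14476$
$P = 9941$
$P + D = 9941 - 14476 = -4535$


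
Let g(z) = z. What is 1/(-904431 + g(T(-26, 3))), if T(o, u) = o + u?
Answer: -1/904454 ≈ -1.1056e-6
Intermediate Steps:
1/(-904431 + g(T(-26, 3))) = 1/(-904431 + (-26 + 3)) = 1/(-904431 - 23) = 1/(-904454) = -1/904454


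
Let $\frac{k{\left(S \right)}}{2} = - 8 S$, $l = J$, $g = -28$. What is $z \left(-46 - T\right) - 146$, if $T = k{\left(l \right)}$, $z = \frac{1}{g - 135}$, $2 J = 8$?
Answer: $- \frac{23816}{163} \approx -146.11$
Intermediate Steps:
$J = 4$ ($J = \frac{1}{2} \cdot 8 = 4$)
$z = - \frac{1}{163}$ ($z = \frac{1}{-28 - 135} = \frac{1}{-163} = - \frac{1}{163} \approx -0.006135$)
$l = 4$
$k{\left(S \right)} = - 16 S$ ($k{\left(S \right)} = 2 \left(- 8 S\right) = - 16 S$)
$T = -64$ ($T = \left(-16\right) 4 = -64$)
$z \left(-46 - T\right) - 146 = - \frac{-46 - -64}{163} - 146 = - \frac{-46 + 64}{163} - 146 = \left(- \frac{1}{163}\right) 18 - 146 = - \frac{18}{163} - 146 = - \frac{23816}{163}$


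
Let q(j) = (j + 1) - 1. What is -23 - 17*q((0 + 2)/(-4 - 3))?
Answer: -127/7 ≈ -18.143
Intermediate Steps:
q(j) = j (q(j) = (1 + j) - 1 = j)
-23 - 17*q((0 + 2)/(-4 - 3)) = -23 - 17*(0 + 2)/(-4 - 3) = -23 - 34/(-7) = -23 - 34*(-1)/7 = -23 - 17*(-2/7) = -23 + 34/7 = -127/7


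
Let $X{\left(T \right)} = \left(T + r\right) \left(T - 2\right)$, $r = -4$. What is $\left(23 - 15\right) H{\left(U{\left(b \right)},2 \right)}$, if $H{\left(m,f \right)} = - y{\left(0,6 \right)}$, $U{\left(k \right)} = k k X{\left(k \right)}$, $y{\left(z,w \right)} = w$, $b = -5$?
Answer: $-48$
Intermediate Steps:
$X{\left(T \right)} = \left(-4 + T\right) \left(-2 + T\right)$ ($X{\left(T \right)} = \left(T - 4\right) \left(T - 2\right) = \left(-4 + T\right) \left(-2 + T\right)$)
$U{\left(k \right)} = k^{2} \left(8 + k^{2} - 6 k\right)$ ($U{\left(k \right)} = k k \left(8 + k^{2} - 6 k\right) = k^{2} \left(8 + k^{2} - 6 k\right)$)
$H{\left(m,f \right)} = -6$ ($H{\left(m,f \right)} = \left(-1\right) 6 = -6$)
$\left(23 - 15\right) H{\left(U{\left(b \right)},2 \right)} = \left(23 - 15\right) \left(-6\right) = 8 \left(-6\right) = -48$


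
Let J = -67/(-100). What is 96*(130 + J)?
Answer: 313608/25 ≈ 12544.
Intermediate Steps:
J = 67/100 (J = -67*(-1/100) = 67/100 ≈ 0.67000)
96*(130 + J) = 96*(130 + 67/100) = 96*(13067/100) = 313608/25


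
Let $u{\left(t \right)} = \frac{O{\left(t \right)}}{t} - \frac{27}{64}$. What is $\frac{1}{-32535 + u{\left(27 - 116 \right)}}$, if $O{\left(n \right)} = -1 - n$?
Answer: $- \frac{5696}{185327395} \approx -3.0735 \cdot 10^{-5}$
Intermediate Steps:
$u{\left(t \right)} = - \frac{27}{64} + \frac{-1 - t}{t}$ ($u{\left(t \right)} = \frac{-1 - t}{t} - \frac{27}{64} = - \frac{27}{64} + \frac{-1 - t}{t}$)
$\frac{1}{-32535 + u{\left(27 - 116 \right)}} = \frac{1}{-32535 - \left(\frac{91}{64} + \frac{1}{27 - 116}\right)} = \frac{1}{-32535 - \frac{8035}{5696}} = \frac{1}{- \frac{185327395}{5696}} = - \frac{5696}{185327395}$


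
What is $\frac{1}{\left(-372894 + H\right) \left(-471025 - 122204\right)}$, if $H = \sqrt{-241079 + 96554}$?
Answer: $\frac{124298}{27496179922179423} + \frac{5 i \sqrt{5781}}{82488539766538269} \approx 4.5206 \cdot 10^{-12} + 4.6087 \cdot 10^{-15} i$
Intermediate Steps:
$H = 5 i \sqrt{5781}$ ($H = \sqrt{-144525} = 5 i \sqrt{5781} \approx 380.16 i$)
$\frac{1}{\left(-372894 + H\right) \left(-471025 - 122204\right)} = \frac{1}{\left(-372894 + 5 i \sqrt{5781}\right) \left(-471025 - 122204\right)} = \frac{1}{\left(-372894 + 5 i \sqrt{5781}\right) \left(-593229\right)} = \frac{1}{221211534726 - 2966145 i \sqrt{5781}}$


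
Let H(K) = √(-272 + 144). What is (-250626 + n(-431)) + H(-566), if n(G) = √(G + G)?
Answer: -250626 + I*√862 + 8*I*√2 ≈ -2.5063e+5 + 40.674*I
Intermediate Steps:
n(G) = √2*√G (n(G) = √(2*G) = √2*√G)
H(K) = 8*I*√2 (H(K) = √(-128) = 8*I*√2)
(-250626 + n(-431)) + H(-566) = (-250626 + √2*√(-431)) + 8*I*√2 = (-250626 + √2*(I*√431)) + 8*I*√2 = (-250626 + I*√862) + 8*I*√2 = -250626 + I*√862 + 8*I*√2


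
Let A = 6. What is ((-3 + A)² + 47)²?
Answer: 3136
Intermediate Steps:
((-3 + A)² + 47)² = ((-3 + 6)² + 47)² = (3² + 47)² = (9 + 47)² = 56² = 3136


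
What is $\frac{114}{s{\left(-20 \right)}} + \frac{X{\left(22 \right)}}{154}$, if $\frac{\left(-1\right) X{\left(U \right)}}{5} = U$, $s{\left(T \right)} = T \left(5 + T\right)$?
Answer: $- \frac{117}{350} \approx -0.33429$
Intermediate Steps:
$X{\left(U \right)} = - 5 U$
$\frac{114}{s{\left(-20 \right)}} + \frac{X{\left(22 \right)}}{154} = \frac{114}{\left(-20\right) \left(5 - 20\right)} + \frac{\left(-5\right) 22}{154} = \frac{114}{\left(-20\right) \left(-15\right)} - \frac{5}{7} = \frac{114}{300} - \frac{5}{7} = 114 \cdot \frac{1}{300} - \frac{5}{7} = \frac{19}{50} - \frac{5}{7} = - \frac{117}{350}$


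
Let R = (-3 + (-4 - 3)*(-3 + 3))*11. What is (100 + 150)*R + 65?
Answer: -8185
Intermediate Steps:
R = -33 (R = (-3 - 7*0)*11 = (-3 + 0)*11 = -3*11 = -33)
(100 + 150)*R + 65 = (100 + 150)*(-33) + 65 = 250*(-33) + 65 = -8250 + 65 = -8185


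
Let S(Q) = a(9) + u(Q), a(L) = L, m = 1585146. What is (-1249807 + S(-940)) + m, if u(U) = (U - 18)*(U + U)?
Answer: 2136388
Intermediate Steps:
u(U) = 2*U*(-18 + U) (u(U) = (-18 + U)*(2*U) = 2*U*(-18 + U))
S(Q) = 9 + 2*Q*(-18 + Q)
(-1249807 + S(-940)) + m = (-1249807 + (9 + 2*(-940)*(-18 - 940))) + 1585146 = (-1249807 + (9 + 2*(-940)*(-958))) + 1585146 = (-1249807 + (9 + 1801040)) + 1585146 = (-1249807 + 1801049) + 1585146 = 551242 + 1585146 = 2136388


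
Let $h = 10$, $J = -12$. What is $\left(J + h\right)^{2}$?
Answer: $4$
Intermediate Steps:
$\left(J + h\right)^{2} = \left(-12 + 10\right)^{2} = \left(-2\right)^{2} = 4$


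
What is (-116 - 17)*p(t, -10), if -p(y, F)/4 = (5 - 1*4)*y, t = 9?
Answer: 4788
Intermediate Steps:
p(y, F) = -4*y (p(y, F) = -4*(5 - 1*4)*y = -4*(5 - 4)*y = -4*y)
(-116 - 17)*p(t, -10) = (-116 - 17)*(-4*9) = -133*(-36) = 4788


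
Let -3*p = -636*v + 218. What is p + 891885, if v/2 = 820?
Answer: 3718477/3 ≈ 1.2395e+6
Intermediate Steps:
v = 1640 (v = 2*820 = 1640)
p = 1042822/3 (p = -(-636*1640 + 218)/3 = -(-1043040 + 218)/3 = -⅓*(-1042822) = 1042822/3 ≈ 3.4761e+5)
p + 891885 = 1042822/3 + 891885 = 3718477/3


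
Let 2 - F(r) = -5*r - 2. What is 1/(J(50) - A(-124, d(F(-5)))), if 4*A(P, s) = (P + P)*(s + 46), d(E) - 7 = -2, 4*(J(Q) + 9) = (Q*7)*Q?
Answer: 1/7528 ≈ 0.00013284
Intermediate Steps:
J(Q) = -9 + 7*Q**2/4 (J(Q) = -9 + ((Q*7)*Q)/4 = -9 + ((7*Q)*Q)/4 = -9 + (7*Q**2)/4 = -9 + 7*Q**2/4)
F(r) = 4 + 5*r (F(r) = 2 - (-5*r - 2) = 2 - (-2 - 5*r) = 2 + (2 + 5*r) = 4 + 5*r)
d(E) = 5 (d(E) = 7 - 2 = 5)
A(P, s) = P*(46 + s)/2 (A(P, s) = ((P + P)*(s + 46))/4 = ((2*P)*(46 + s))/4 = (2*P*(46 + s))/4 = P*(46 + s)/2)
1/(J(50) - A(-124, d(F(-5)))) = 1/((-9 + (7/4)*50**2) - (-124)*(46 + 5)/2) = 1/((-9 + (7/4)*2500) - (-124)*51/2) = 1/((-9 + 4375) - 1*(-3162)) = 1/(4366 + 3162) = 1/7528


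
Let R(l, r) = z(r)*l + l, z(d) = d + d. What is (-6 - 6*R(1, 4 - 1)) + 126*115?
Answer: 14442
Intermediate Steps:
z(d) = 2*d
R(l, r) = l + 2*l*r (R(l, r) = (2*r)*l + l = 2*l*r + l = l + 2*l*r)
(-6 - 6*R(1, 4 - 1)) + 126*115 = (-6 - 6*(1 + 2*(4 - 1))) + 126*115 = (-6 - 6*(1 + 2*3)) + 14490 = (-6 - 6*(1 + 6)) + 14490 = (-6 - 6*7) + 14490 = (-6 - 42) + 14490 = -48 + 14490 = 14442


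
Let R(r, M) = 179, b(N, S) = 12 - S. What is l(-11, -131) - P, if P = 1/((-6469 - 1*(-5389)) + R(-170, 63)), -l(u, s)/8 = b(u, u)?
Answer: -165783/901 ≈ -184.00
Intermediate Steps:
l(u, s) = -96 + 8*u (l(u, s) = -8*(12 - u) = -96 + 8*u)
P = -1/901 (P = 1/((-6469 - 1*(-5389)) + 179) = 1/((-6469 + 5389) + 179) = 1/(-1080 + 179) = 1/(-901) = -1/901 ≈ -0.0011099)
l(-11, -131) - P = (-96 + 8*(-11)) - 1*(-1/901) = (-96 - 88) + 1/901 = -184 + 1/901 = -165783/901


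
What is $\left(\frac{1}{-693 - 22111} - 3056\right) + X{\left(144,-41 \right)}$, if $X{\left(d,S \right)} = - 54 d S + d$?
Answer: $\frac{7203874815}{22804} \approx 3.159 \cdot 10^{5}$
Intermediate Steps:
$X{\left(d,S \right)} = d - 54 S d$ ($X{\left(d,S \right)} = - 54 S d + d = d - 54 S d$)
$\left(\frac{1}{-693 - 22111} - 3056\right) + X{\left(144,-41 \right)} = \left(\frac{1}{-693 - 22111} - 3056\right) + 144 \left(1 - -2214\right) = \left(\frac{1}{-22804} - 3056\right) + 144 \left(1 + 2214\right) = \left(- \frac{1}{22804} - 3056\right) + 144 \cdot 2215 = - \frac{69689025}{22804} + 318960 = \frac{7203874815}{22804}$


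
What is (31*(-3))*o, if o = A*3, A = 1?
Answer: -279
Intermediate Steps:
o = 3 (o = 1*3 = 3)
(31*(-3))*o = (31*(-3))*3 = -93*3 = -279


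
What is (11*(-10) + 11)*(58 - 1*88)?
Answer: 2970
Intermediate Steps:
(11*(-10) + 11)*(58 - 1*88) = (-110 + 11)*(58 - 88) = -99*(-30) = 2970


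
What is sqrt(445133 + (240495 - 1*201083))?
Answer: sqrt(484545) ≈ 696.09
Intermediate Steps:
sqrt(445133 + (240495 - 1*201083)) = sqrt(445133 + (240495 - 201083)) = sqrt(445133 + 39412) = sqrt(484545)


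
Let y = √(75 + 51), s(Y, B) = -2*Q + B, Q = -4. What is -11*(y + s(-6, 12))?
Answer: -220 - 33*√14 ≈ -343.47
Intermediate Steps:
s(Y, B) = 8 + B (s(Y, B) = -2*(-4) + B = 8 + B)
y = 3*√14 (y = √126 = 3*√14 ≈ 11.225)
-11*(y + s(-6, 12)) = -11*(3*√14 + (8 + 12)) = -11*(3*√14 + 20) = -11*(20 + 3*√14) = -220 - 33*√14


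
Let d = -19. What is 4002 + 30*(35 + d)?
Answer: 4482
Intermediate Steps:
4002 + 30*(35 + d) = 4002 + 30*(35 - 19) = 4002 + 30*16 = 4002 + 480 = 4482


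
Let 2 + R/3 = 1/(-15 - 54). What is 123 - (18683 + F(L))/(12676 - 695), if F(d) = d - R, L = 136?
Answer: 33461273/275563 ≈ 121.43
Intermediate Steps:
R = -139/23 (R = -6 + 3/(-15 - 54) = -6 + 3/(-69) = -6 + 3*(-1/69) = -6 - 1/23 = -139/23 ≈ -6.0435)
F(d) = 139/23 + d (F(d) = d - 1*(-139/23) = d + 139/23 = 139/23 + d)
123 - (18683 + F(L))/(12676 - 695) = 123 - (18683 + (139/23 + 136))/(12676 - 695) = 123 - (18683 + 3267/23)/11981 = 123 - 432976/(23*11981) = 123 - 1*432976/275563 = 123 - 432976/275563 = 33461273/275563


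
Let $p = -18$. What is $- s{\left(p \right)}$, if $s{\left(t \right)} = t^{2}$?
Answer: $-324$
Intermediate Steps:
$- s{\left(p \right)} = - \left(-18\right)^{2} = \left(-1\right) 324 = -324$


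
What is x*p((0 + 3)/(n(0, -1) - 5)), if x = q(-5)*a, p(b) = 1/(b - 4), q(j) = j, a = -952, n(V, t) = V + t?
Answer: -9520/9 ≈ -1057.8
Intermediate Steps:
p(b) = 1/(-4 + b)
x = 4760 (x = -5*(-952) = 4760)
x*p((0 + 3)/(n(0, -1) - 5)) = 4760/(-4 + (0 + 3)/((0 - 1) - 5)) = 4760/(-4 + 3/(-1 - 5)) = 4760/(-4 + 3/(-6)) = 4760/(-4 + 3*(-⅙)) = 4760/(-4 - ½) = 4760/(-9/2) = 4760*(-2/9) = -9520/9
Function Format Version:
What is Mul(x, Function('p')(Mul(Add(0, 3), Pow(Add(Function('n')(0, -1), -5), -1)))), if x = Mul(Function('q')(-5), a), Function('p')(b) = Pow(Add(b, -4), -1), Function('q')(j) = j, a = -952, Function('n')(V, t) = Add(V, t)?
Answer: Rational(-9520, 9) ≈ -1057.8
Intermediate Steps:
Function('p')(b) = Pow(Add(-4, b), -1)
x = 4760 (x = Mul(-5, -952) = 4760)
Mul(x, Function('p')(Mul(Add(0, 3), Pow(Add(Function('n')(0, -1), -5), -1)))) = Mul(4760, Pow(Add(-4, Mul(Add(0, 3), Pow(Add(Add(0, -1), -5), -1))), -1)) = Mul(4760, Pow(Add(-4, Mul(3, Pow(Add(-1, -5), -1))), -1)) = Mul(4760, Pow(Add(-4, Mul(3, Pow(-6, -1))), -1)) = Mul(4760, Pow(Add(-4, Mul(3, Rational(-1, 6))), -1)) = Mul(4760, Pow(Add(-4, Rational(-1, 2)), -1)) = Mul(4760, Pow(Rational(-9, 2), -1)) = Mul(4760, Rational(-2, 9)) = Rational(-9520, 9)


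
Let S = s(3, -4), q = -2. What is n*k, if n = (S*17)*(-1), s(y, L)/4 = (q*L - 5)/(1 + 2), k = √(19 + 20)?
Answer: -68*√39 ≈ -424.66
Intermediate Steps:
k = √39 ≈ 6.2450
s(y, L) = -20/3 - 8*L/3 (s(y, L) = 4*((-2*L - 5)/(1 + 2)) = 4*((-5 - 2*L)/3) = 4*((-5 - 2*L)*(⅓)) = 4*(-5/3 - 2*L/3) = -20/3 - 8*L/3)
S = 4 (S = -20/3 - 8/3*(-4) = -20/3 + 32/3 = 4)
n = -68 (n = (4*17)*(-1) = 68*(-1) = -68)
n*k = -68*√39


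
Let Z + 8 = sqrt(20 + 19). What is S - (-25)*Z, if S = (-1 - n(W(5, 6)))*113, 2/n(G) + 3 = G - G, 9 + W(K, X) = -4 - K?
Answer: -713/3 + 25*sqrt(39) ≈ -81.542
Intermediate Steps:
W(K, X) = -13 - K (W(K, X) = -9 + (-4 - K) = -13 - K)
n(G) = -2/3 (n(G) = 2/(-3 + (G - G)) = 2/(-3 + 0) = 2/(-3) = 2*(-1/3) = -2/3)
Z = -8 + sqrt(39) (Z = -8 + sqrt(20 + 19) = -8 + sqrt(39) ≈ -1.7550)
S = -113/3 (S = (-1 - 1*(-2/3))*113 = (-1 + 2/3)*113 = -1/3*113 = -113/3 ≈ -37.667)
S - (-25)*Z = -113/3 - (-25)*(-8 + sqrt(39)) = -113/3 - (200 - 25*sqrt(39)) = -113/3 + (-200 + 25*sqrt(39)) = -713/3 + 25*sqrt(39)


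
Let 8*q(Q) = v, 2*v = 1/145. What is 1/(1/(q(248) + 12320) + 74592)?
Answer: 28582401/2132018457712 ≈ 1.3406e-5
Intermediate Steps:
v = 1/290 (v = (1/2)/145 = (1/2)*(1/145) = 1/290 ≈ 0.0034483)
q(Q) = 1/2320 (q(Q) = (1/8)*(1/290) = 1/2320)
1/(1/(q(248) + 12320) + 74592) = 1/(1/(1/2320 + 12320) + 74592) = 1/(1/(28582401/2320) + 74592) = 1/(2320/28582401 + 74592) = 1/(2132018457712/28582401) = 28582401/2132018457712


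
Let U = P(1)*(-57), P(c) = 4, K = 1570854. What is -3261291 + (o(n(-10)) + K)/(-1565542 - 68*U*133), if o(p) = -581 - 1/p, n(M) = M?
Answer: -16191967983169/4964900 ≈ -3.2613e+6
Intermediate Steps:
U = -228 (U = 4*(-57) = -228)
-3261291 + (o(n(-10)) + K)/(-1565542 - 68*U*133) = -3261291 + ((-581 - 1/(-10)) + 1570854)/(-1565542 - 68*(-228)*133) = -3261291 + ((-581 - 1*(-⅒)) + 1570854)/(-1565542 + 15504*133) = -3261291 + ((-581 + ⅒) + 1570854)/(-1565542 + 2062032) = -3261291 + (-5809/10 + 1570854)/496490 = -3261291 + (15702731/10)*(1/496490) = -3261291 + 15702731/4964900 = -16191967983169/4964900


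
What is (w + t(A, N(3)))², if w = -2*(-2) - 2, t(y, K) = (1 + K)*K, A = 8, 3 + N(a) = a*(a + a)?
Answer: 58564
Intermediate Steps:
N(a) = -3 + 2*a² (N(a) = -3 + a*(a + a) = -3 + a*(2*a) = -3 + 2*a²)
t(y, K) = K*(1 + K)
w = 2 (w = 4 - 2 = 2)
(w + t(A, N(3)))² = (2 + (-3 + 2*3²)*(1 + (-3 + 2*3²)))² = (2 + (-3 + 2*9)*(1 + (-3 + 2*9)))² = (2 + (-3 + 18)*(1 + (-3 + 18)))² = (2 + 15*(1 + 15))² = (2 + 15*16)² = (2 + 240)² = 242² = 58564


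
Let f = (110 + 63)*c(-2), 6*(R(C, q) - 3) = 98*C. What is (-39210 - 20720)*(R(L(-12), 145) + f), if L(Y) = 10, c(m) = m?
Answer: 32302270/3 ≈ 1.0767e+7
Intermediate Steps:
R(C, q) = 3 + 49*C/3 (R(C, q) = 3 + (98*C)/6 = 3 + 49*C/3)
f = -346 (f = (110 + 63)*(-2) = 173*(-2) = -346)
(-39210 - 20720)*(R(L(-12), 145) + f) = (-39210 - 20720)*((3 + (49/3)*10) - 346) = -59930*((3 + 490/3) - 346) = -59930*(499/3 - 346) = -59930*(-539/3) = 32302270/3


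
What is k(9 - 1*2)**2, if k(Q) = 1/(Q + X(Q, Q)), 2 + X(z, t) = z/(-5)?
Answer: 25/324 ≈ 0.077160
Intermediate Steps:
X(z, t) = -2 - z/5 (X(z, t) = -2 + z/(-5) = -2 + z*(-1/5) = -2 - z/5)
k(Q) = 1/(-2 + 4*Q/5) (k(Q) = 1/(Q + (-2 - Q/5)) = 1/(-2 + 4*Q/5))
k(9 - 1*2)**2 = (5/(2*(-5 + 2*(9 - 1*2))))**2 = (5/(2*(-5 + 2*(9 - 2))))**2 = (5/(2*(-5 + 2*7)))**2 = (5/(2*(-5 + 14)))**2 = ((5/2)/9)**2 = ((5/2)*(1/9))**2 = (5/18)**2 = 25/324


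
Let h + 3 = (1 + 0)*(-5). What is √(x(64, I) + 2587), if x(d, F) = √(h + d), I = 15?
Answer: √(2587 + 2*√14) ≈ 50.936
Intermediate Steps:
h = -8 (h = -3 + (1 + 0)*(-5) = -3 + 1*(-5) = -3 - 5 = -8)
x(d, F) = √(-8 + d)
√(x(64, I) + 2587) = √(√(-8 + 64) + 2587) = √(√56 + 2587) = √(2*√14 + 2587) = √(2587 + 2*√14)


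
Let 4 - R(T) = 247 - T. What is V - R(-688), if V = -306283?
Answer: -305352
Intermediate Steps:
R(T) = -243 + T (R(T) = 4 - (247 - T) = 4 + (-247 + T) = -243 + T)
V - R(-688) = -306283 - (-243 - 688) = -306283 - 1*(-931) = -306283 + 931 = -305352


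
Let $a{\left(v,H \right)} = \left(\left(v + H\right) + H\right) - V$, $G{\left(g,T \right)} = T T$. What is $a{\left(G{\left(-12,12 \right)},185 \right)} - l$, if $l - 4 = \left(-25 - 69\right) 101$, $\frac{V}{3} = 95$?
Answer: $9719$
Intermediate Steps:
$V = 285$ ($V = 3 \cdot 95 = 285$)
$G{\left(g,T \right)} = T^{2}$
$l = -9490$ ($l = 4 + \left(-25 - 69\right) 101 = 4 - 9494 = -9490$)
$a{\left(v,H \right)} = -285 + v + 2 H$ ($a{\left(v,H \right)} = \left(\left(v + H\right) + H\right) - 285 = \left(\left(H + v\right) + H\right) - 285 = \left(v + 2 H\right) - 285 = -285 + v + 2 H$)
$a{\left(G{\left(-12,12 \right)},185 \right)} - l = \left(-285 + 12^{2} + 2 \cdot 185\right) - -9490 = \left(-285 + 144 + 370\right) + 9490 = 229 + 9490 = 9719$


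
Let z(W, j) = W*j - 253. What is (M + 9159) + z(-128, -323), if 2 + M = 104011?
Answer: 154259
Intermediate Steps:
M = 104009 (M = -2 + 104011 = 104009)
z(W, j) = -253 + W*j
(M + 9159) + z(-128, -323) = (104009 + 9159) + (-253 - 128*(-323)) = 113168 + (-253 + 41344) = 113168 + 41091 = 154259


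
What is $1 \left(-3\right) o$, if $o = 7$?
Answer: $-21$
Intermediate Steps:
$1 \left(-3\right) o = 1 \left(-3\right) 7 = \left(-3\right) 7 = -21$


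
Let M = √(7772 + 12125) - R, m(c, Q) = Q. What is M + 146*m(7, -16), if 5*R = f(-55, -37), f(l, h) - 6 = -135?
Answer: -11551/5 + √19897 ≈ -2169.1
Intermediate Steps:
f(l, h) = -129 (f(l, h) = 6 - 135 = -129)
R = -129/5 (R = (⅕)*(-129) = -129/5 ≈ -25.800)
M = 129/5 + √19897 (M = √(7772 + 12125) - 1*(-129/5) = √19897 + 129/5 = 129/5 + √19897 ≈ 166.86)
M + 146*m(7, -16) = (129/5 + √19897) + 146*(-16) = (129/5 + √19897) - 2336 = -11551/5 + √19897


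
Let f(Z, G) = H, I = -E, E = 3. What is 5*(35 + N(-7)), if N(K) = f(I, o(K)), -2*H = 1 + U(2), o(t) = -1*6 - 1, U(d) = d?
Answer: 335/2 ≈ 167.50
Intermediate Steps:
o(t) = -7 (o(t) = -6 - 1 = -7)
H = -3/2 (H = -(1 + 2)/2 = -½*3 = -3/2 ≈ -1.5000)
I = -3 (I = -1*3 = -3)
f(Z, G) = -3/2
N(K) = -3/2
5*(35 + N(-7)) = 5*(35 - 3/2) = 5*(67/2) = 335/2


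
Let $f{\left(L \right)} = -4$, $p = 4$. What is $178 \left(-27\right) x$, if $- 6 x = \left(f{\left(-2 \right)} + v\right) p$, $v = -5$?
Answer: $-28836$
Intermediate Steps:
$x = 6$ ($x = - \frac{\left(-4 - 5\right) 4}{6} = - \frac{\left(-9\right) 4}{6} = \left(- \frac{1}{6}\right) \left(-36\right) = 6$)
$178 \left(-27\right) x = 178 \left(-27\right) 6 = \left(-4806\right) 6 = -28836$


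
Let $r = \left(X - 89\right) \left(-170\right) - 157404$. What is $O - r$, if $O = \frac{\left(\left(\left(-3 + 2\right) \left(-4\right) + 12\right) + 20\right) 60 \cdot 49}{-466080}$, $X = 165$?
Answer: $\frac{330768767}{1942} \approx 1.7032 \cdot 10^{5}$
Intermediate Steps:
$O = - \frac{441}{1942}$ ($O = \left(\left(\left(-1\right) \left(-4\right) + 12\right) + 20\right) 60 \cdot 49 \left(- \frac{1}{466080}\right) = \left(\left(4 + 12\right) + 20\right) 60 \cdot 49 \left(- \frac{1}{466080}\right) = \left(16 + 20\right) 60 \cdot 49 \left(- \frac{1}{466080}\right) = 36 \cdot 60 \cdot 49 \left(- \frac{1}{466080}\right) = 2160 \cdot 49 \left(- \frac{1}{466080}\right) = 105840 \left(- \frac{1}{466080}\right) = - \frac{441}{1942} \approx -0.22709$)
$r = -170324$ ($r = \left(165 - 89\right) \left(-170\right) - 157404 = 76 \left(-170\right) - 157404 = -12920 - 157404 = -170324$)
$O - r = - \frac{441}{1942} - -170324 = - \frac{441}{1942} + 170324 = \frac{330768767}{1942}$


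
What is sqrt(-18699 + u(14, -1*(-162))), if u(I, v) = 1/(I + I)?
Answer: I*sqrt(3664997)/14 ≈ 136.74*I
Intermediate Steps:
u(I, v) = 1/(2*I)
sqrt(-18699 + u(14, -1*(-162))) = sqrt(-18699 + (1/2)/14) = sqrt(-18699 + (1/2)*(1/14)) = sqrt(-18699 + 1/28) = sqrt(-523571/28) = I*sqrt(3664997)/14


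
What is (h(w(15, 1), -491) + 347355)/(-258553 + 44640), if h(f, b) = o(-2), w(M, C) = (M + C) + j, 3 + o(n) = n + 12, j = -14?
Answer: -347362/213913 ≈ -1.6238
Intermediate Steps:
o(n) = 9 + n (o(n) = -3 + (n + 12) = -3 + (12 + n) = 9 + n)
w(M, C) = -14 + C + M (w(M, C) = (M + C) - 14 = (C + M) - 14 = -14 + C + M)
h(f, b) = 7 (h(f, b) = 9 - 2 = 7)
(h(w(15, 1), -491) + 347355)/(-258553 + 44640) = (7 + 347355)/(-258553 + 44640) = 347362/(-213913) = 347362*(-1/213913) = -347362/213913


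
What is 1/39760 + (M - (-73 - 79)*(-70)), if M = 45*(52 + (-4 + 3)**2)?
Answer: -328218799/39760 ≈ -8255.0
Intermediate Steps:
M = 2385 (M = 45*(52 + (-1)**2) = 45*(52 + 1) = 45*53 = 2385)
1/39760 + (M - (-73 - 79)*(-70)) = 1/39760 + (2385 - (-73 - 79)*(-70)) = 1/39760 + (2385 - (-152)*(-70)) = 1/39760 + (2385 - 1*10640) = 1/39760 + (2385 - 10640) = 1/39760 - 8255 = -328218799/39760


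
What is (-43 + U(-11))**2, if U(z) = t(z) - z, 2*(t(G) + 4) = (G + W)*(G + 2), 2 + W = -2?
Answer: 3969/4 ≈ 992.25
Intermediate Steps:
W = -4 (W = -2 - 2 = -4)
t(G) = -4 + (-4 + G)*(2 + G)/2 (t(G) = -4 + ((G - 4)*(G + 2))/2 = -4 + ((-4 + G)*(2 + G))/2 = -4 + (-4 + G)*(2 + G)/2)
U(z) = -8 + z**2/2 - 2*z (U(z) = (-8 + z**2/2 - z) - z = -8 + z**2/2 - 2*z)
(-43 + U(-11))**2 = (-43 + (-8 + (1/2)*(-11)**2 - 2*(-11)))**2 = (-43 + (-8 + (1/2)*121 + 22))**2 = (-43 + (-8 + 121/2 + 22))**2 = (-43 + 149/2)**2 = (63/2)**2 = 3969/4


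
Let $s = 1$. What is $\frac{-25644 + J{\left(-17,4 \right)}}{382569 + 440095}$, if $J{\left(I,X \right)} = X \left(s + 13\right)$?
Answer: $- \frac{6397}{205666} \approx -0.031104$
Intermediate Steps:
$J{\left(I,X \right)} = 14 X$ ($J{\left(I,X \right)} = X \left(1 + 13\right) = X 14 = 14 X$)
$\frac{-25644 + J{\left(-17,4 \right)}}{382569 + 440095} = \frac{-25644 + 14 \cdot 4}{382569 + 440095} = \frac{-25644 + 56}{822664} = \left(-25588\right) \frac{1}{822664} = - \frac{6397}{205666}$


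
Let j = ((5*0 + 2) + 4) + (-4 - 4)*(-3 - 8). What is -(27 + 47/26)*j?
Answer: -35203/13 ≈ -2707.9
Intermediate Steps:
j = 94 (j = ((0 + 2) + 4) - 8*(-11) = (2 + 4) + 88 = 6 + 88 = 94)
-(27 + 47/26)*j = -(27 + 47/26)*94 = -749*94/26 = -1*35203/13 = -35203/13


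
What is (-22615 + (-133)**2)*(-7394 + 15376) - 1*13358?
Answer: -39332690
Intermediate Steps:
(-22615 + (-133)**2)*(-7394 + 15376) - 1*13358 = (-22615 + 17689)*7982 - 13358 = -4926*7982 - 13358 = -39319332 - 13358 = -39332690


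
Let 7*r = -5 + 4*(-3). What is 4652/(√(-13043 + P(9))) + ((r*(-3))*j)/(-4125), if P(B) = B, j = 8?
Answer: -136/9625 - 2326*I*√266/931 ≈ -0.01413 - 40.747*I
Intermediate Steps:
r = -17/7 (r = (-5 + 4*(-3))/7 = (-5 - 12)/7 = (⅐)*(-17) = -17/7 ≈ -2.4286)
4652/(√(-13043 + P(9))) + ((r*(-3))*j)/(-4125) = 4652/(√(-13043 + 9)) + (-17/7*(-3)*8)/(-4125) = 4652/(√(-13034)) + ((51/7)*8)*(-1/4125) = 4652/((7*I*√266)) + (408/7)*(-1/4125) = 4652*(-I*√266/1862) - 136/9625 = -2326*I*√266/931 - 136/9625 = -136/9625 - 2326*I*√266/931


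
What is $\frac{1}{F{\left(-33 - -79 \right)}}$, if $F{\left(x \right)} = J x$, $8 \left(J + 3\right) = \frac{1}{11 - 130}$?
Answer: $- \frac{476}{65711} \approx -0.0072438$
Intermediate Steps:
$J = - \frac{2857}{952}$ ($J = -3 + \frac{1}{8 \left(11 - 130\right)} = -3 + \frac{1}{8 \left(-119\right)} = -3 + \frac{1}{8} \left(- \frac{1}{119}\right) = -3 - \frac{1}{952} = - \frac{2857}{952} \approx -3.001$)
$F{\left(x \right)} = - \frac{2857 x}{952}$
$\frac{1}{F{\left(-33 - -79 \right)}} = \frac{1}{\left(- \frac{2857}{952}\right) \left(-33 - -79\right)} = \frac{1}{\left(- \frac{2857}{952}\right) \left(-33 + 79\right)} = \frac{1}{\left(- \frac{2857}{952}\right) 46} = \frac{1}{- \frac{65711}{476}} = - \frac{476}{65711}$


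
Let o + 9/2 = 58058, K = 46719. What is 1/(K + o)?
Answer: 2/209545 ≈ 9.5445e-6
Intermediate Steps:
o = 116107/2 (o = -9/2 + 58058 = 116107/2 ≈ 58054.)
1/(K + o) = 1/(46719 + 116107/2) = 1/(209545/2) = 2/209545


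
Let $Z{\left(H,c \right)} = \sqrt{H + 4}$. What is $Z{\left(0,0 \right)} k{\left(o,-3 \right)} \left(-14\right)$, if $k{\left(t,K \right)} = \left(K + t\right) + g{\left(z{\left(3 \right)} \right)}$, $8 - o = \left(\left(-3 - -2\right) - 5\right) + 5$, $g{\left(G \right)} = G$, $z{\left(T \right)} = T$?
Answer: $-252$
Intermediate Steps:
$o = 9$ ($o = 8 - \left(\left(\left(-3 - -2\right) - 5\right) + 5\right) = 8 - \left(\left(\left(-3 + 2\right) - 5\right) + 5\right) = 8 - \left(\left(-1 - 5\right) + 5\right) = 8 - \left(-6 + 5\right) = 8 - -1 = 8 + 1 = 9$)
$k{\left(t,K \right)} = 3 + K + t$ ($k{\left(t,K \right)} = \left(K + t\right) + 3 = 3 + K + t$)
$Z{\left(H,c \right)} = \sqrt{4 + H}$
$Z{\left(0,0 \right)} k{\left(o,-3 \right)} \left(-14\right) = \sqrt{4 + 0} \left(3 - 3 + 9\right) \left(-14\right) = \sqrt{4} \cdot 9 \left(-14\right) = 2 \cdot 9 \left(-14\right) = 18 \left(-14\right) = -252$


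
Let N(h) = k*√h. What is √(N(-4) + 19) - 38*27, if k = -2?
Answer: -1026 + √(19 - 4*I) ≈ -1021.6 - 0.45634*I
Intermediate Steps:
N(h) = -2*√h
√(N(-4) + 19) - 38*27 = √(-4*I + 19) - 38*27 = √(-4*I + 19) - 1026 = √(19 - 4*I) - 1026 = -1026 + √(19 - 4*I)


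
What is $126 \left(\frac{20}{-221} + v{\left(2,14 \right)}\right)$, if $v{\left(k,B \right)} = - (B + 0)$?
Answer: $- \frac{392364}{221} \approx -1775.4$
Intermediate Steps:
$v{\left(k,B \right)} = - B$
$126 \left(\frac{20}{-221} + v{\left(2,14 \right)}\right) = 126 \left(\frac{20}{-221} - 14\right) = 126 \left(20 \left(- \frac{1}{221}\right) - 14\right) = 126 \left(- \frac{20}{221} - 14\right) = 126 \left(- \frac{3114}{221}\right) = - \frac{392364}{221}$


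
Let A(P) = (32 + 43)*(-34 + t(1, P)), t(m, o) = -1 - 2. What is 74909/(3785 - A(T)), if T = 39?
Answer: 74909/6560 ≈ 11.419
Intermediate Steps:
t(m, o) = -3
A(P) = -2775 (A(P) = (32 + 43)*(-34 - 3) = 75*(-37) = -2775)
74909/(3785 - A(T)) = 74909/(3785 - 1*(-2775)) = 74909/(3785 + 2775) = 74909/6560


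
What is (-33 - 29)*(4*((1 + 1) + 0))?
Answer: -496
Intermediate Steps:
(-33 - 29)*(4*((1 + 1) + 0)) = -248*(2 + 0) = -248*2 = -62*8 = -496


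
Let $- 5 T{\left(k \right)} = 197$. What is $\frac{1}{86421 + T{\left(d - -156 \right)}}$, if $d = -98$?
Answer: $\frac{5}{431908} \approx 1.1577 \cdot 10^{-5}$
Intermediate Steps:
$T{\left(k \right)} = - \frac{197}{5}$ ($T{\left(k \right)} = \left(- \frac{1}{5}\right) 197 = - \frac{197}{5}$)
$\frac{1}{86421 + T{\left(d - -156 \right)}} = \frac{1}{86421 - \frac{197}{5}} = \frac{1}{\frac{431908}{5}} = \frac{5}{431908}$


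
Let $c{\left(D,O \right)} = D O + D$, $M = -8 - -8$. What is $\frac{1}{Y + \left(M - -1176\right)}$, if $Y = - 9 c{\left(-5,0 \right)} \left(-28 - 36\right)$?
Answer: $- \frac{1}{1704} \approx -0.00058685$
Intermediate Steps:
$M = 0$ ($M = -8 + 8 = 0$)
$c{\left(D,O \right)} = D + D O$
$Y = -2880$ ($Y = - 9 \left(- 5 \left(1 + 0\right)\right) \left(-28 - 36\right) = - 9 \left(\left(-5\right) 1\right) \left(-64\right) = \left(-9\right) \left(-5\right) \left(-64\right) = 45 \left(-64\right) = -2880$)
$\frac{1}{Y + \left(M - -1176\right)} = \frac{1}{-2880 + \left(0 - -1176\right)} = \frac{1}{-2880 + \left(0 + 1176\right)} = \frac{1}{-2880 + 1176} = \frac{1}{-1704} = - \frac{1}{1704}$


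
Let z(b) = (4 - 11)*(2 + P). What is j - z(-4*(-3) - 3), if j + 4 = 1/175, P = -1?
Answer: 526/175 ≈ 3.0057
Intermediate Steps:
j = -699/175 (j = -4 + 1/175 = -699/175 ≈ -3.9943)
z(b) = -7 (z(b) = (4 - 11)*(2 - 1) = -7*1 = -7)
j - z(-4*(-3) - 3) = -699/175 - 1*(-7) = -699/175 + 7 = 526/175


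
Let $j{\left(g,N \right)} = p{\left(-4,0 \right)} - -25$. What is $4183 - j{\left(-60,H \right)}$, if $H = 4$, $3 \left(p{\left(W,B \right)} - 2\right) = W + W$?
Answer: $\frac{12476}{3} \approx 4158.7$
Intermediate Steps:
$p{\left(W,B \right)} = 2 + \frac{2 W}{3}$ ($p{\left(W,B \right)} = 2 + \frac{W + W}{3} = 2 + \frac{2 W}{3}$)
$j{\left(g,N \right)} = \frac{73}{3}$ ($j{\left(g,N \right)} = \left(2 + \frac{2}{3} \left(-4\right)\right) - -25 = \left(2 - \frac{8}{3}\right) + 25 = - \frac{2}{3} + 25 = \frac{73}{3}$)
$4183 - j{\left(-60,H \right)} = 4183 - \frac{73}{3} = \frac{12476}{3}$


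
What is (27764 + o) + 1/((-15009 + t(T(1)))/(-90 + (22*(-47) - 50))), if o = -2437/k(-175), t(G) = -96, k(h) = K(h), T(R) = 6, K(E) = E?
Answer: 14685535967/528675 ≈ 27778.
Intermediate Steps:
k(h) = h
o = 2437/175 (o = -2437/(-175) = -2437*(-1/175) = 2437/175 ≈ 13.926)
(27764 + o) + 1/((-15009 + t(T(1)))/(-90 + (22*(-47) - 50))) = (27764 + 2437/175) + 1/((-15009 - 96)/(-90 + (22*(-47) - 50))) = 4861137/175 + 1/(-15105/(-90 + (-1034 - 50))) = 4861137/175 + 1/(-15105/(-90 - 1084)) = 4861137/175 + 1/(-15105/(-1174)) = 4861137/175 + 1/(-15105*(-1/1174)) = 4861137/175 + 1/(15105/1174) = 4861137/175 + 1174/15105 = 14685535967/528675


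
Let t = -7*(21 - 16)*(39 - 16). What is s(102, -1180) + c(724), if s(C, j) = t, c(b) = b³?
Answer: 379502619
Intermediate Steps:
t = -805 (t = -35*23 = -7*115 = -805)
s(C, j) = -805
s(102, -1180) + c(724) = -805 + 724³ = -805 + 379503424 = 379502619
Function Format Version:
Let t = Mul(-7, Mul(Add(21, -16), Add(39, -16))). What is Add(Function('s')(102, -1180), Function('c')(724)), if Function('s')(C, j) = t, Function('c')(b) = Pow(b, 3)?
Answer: 379502619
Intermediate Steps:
t = -805 (t = Mul(-7, Mul(5, 23)) = Mul(-7, 115) = -805)
Function('s')(C, j) = -805
Add(Function('s')(102, -1180), Function('c')(724)) = Add(-805, Pow(724, 3)) = Add(-805, 379503424) = 379502619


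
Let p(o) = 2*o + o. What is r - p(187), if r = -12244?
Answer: -12805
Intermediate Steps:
p(o) = 3*o
r - p(187) = -12244 - 3*187 = -12244 - 1*561 = -12244 - 561 = -12805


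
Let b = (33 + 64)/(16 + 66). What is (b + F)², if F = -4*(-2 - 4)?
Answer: 4264225/6724 ≈ 634.18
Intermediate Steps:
F = 24 (F = -4*(-6) = 24)
b = 97/82 ≈ 1.1829
(b + F)² = (97/82 + 24)² = (2065/82)² = 4264225/6724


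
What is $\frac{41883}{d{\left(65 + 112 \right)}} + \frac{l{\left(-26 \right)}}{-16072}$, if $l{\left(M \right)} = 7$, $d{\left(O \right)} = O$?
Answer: $\frac{32054397}{135464} \approx 236.63$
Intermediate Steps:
$\frac{41883}{d{\left(65 + 112 \right)}} + \frac{l{\left(-26 \right)}}{-16072} = \frac{41883}{65 + 112} + \frac{7}{-16072} = \frac{41883}{177} + 7 \left(- \frac{1}{16072}\right) = 41883 \cdot \frac{1}{177} - \frac{1}{2296} = \frac{13961}{59} - \frac{1}{2296} = \frac{32054397}{135464}$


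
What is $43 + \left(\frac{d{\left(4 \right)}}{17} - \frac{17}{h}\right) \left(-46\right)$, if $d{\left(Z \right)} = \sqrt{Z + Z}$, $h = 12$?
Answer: $\frac{649}{6} - \frac{92 \sqrt{2}}{17} \approx 100.51$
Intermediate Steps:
$d{\left(Z \right)} = \sqrt{2} \sqrt{Z}$ ($d{\left(Z \right)} = \sqrt{2 Z} = \sqrt{2} \sqrt{Z}$)
$43 + \left(\frac{d{\left(4 \right)}}{17} - \frac{17}{h}\right) \left(-46\right) = 43 + \left(\frac{\sqrt{2} \sqrt{4}}{17} - \frac{17}{12}\right) \left(-46\right) = 43 + \left(\sqrt{2} \cdot 2 \cdot \frac{1}{17} - \frac{17}{12}\right) \left(-46\right) = 43 + \left(2 \sqrt{2} \cdot \frac{1}{17} - \frac{17}{12}\right) \left(-46\right) = 43 + \left(\frac{2 \sqrt{2}}{17} - \frac{17}{12}\right) \left(-46\right) = 43 + \left(- \frac{17}{12} + \frac{2 \sqrt{2}}{17}\right) \left(-46\right) = 43 + \left(\frac{391}{6} - \frac{92 \sqrt{2}}{17}\right) = \frac{649}{6} - \frac{92 \sqrt{2}}{17}$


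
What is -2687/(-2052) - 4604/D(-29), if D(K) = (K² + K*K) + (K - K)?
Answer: -2463937/1725732 ≈ -1.4278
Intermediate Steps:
D(K) = 2*K² (D(K) = (K² + K²) + 0 = 2*K² + 0 = 2*K²)
-2687/(-2052) - 4604/D(-29) = -2687/(-2052) - 4604/(2*(-29)²) = -2687*(-1/2052) - 4604/(2*841) = 2687/2052 - 4604/1682 = 2687/2052 - 4604*1/1682 = 2687/2052 - 2302/841 = -2463937/1725732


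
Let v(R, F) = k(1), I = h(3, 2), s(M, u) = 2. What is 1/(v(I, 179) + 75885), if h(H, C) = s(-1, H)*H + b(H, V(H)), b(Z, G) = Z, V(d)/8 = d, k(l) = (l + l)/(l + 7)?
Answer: 4/303541 ≈ 1.3178e-5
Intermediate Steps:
k(l) = 2*l/(7 + l) (k(l) = (2*l)/(7 + l) = 2*l/(7 + l))
V(d) = 8*d
h(H, C) = 3*H (h(H, C) = 2*H + H = 3*H)
I = 9 (I = 3*3 = 9)
v(R, F) = ¼ (v(R, F) = 2*1/(7 + 1) = 2*1/8 = 2*1*(⅛) = ¼)
1/(v(I, 179) + 75885) = 1/(¼ + 75885) = 1/(303541/4) = 4/303541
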